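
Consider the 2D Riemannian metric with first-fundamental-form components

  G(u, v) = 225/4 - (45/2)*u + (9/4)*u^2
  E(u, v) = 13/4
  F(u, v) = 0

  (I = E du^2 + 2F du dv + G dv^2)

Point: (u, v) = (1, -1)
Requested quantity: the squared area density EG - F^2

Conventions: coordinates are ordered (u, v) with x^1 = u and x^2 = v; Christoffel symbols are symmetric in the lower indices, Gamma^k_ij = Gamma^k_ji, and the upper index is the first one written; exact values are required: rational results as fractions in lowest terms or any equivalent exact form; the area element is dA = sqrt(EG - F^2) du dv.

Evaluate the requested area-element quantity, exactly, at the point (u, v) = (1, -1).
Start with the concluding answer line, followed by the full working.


Answer: EG - F^2 = 117

E = 13/4, F = 0, G = 36; EG - F^2 = 117


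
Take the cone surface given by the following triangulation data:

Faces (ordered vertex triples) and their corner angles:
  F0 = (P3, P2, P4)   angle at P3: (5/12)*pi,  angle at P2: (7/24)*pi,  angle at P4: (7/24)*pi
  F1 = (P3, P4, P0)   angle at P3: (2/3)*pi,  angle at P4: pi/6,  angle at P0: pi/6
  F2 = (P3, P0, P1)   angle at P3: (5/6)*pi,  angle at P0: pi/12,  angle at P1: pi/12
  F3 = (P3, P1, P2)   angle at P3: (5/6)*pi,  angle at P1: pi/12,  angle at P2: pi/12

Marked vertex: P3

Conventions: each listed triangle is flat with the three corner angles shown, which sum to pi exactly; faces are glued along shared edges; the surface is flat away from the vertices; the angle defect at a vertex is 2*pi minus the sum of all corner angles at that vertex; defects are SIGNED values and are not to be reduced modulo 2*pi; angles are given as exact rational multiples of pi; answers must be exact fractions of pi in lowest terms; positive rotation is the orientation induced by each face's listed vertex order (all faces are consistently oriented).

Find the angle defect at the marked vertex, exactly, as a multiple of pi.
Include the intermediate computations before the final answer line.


Sum of corner angles at P3: (11/4)*pi
defect = 2*pi - (11/4)*pi

Answer: defect(P3) = (-3/4)*pi


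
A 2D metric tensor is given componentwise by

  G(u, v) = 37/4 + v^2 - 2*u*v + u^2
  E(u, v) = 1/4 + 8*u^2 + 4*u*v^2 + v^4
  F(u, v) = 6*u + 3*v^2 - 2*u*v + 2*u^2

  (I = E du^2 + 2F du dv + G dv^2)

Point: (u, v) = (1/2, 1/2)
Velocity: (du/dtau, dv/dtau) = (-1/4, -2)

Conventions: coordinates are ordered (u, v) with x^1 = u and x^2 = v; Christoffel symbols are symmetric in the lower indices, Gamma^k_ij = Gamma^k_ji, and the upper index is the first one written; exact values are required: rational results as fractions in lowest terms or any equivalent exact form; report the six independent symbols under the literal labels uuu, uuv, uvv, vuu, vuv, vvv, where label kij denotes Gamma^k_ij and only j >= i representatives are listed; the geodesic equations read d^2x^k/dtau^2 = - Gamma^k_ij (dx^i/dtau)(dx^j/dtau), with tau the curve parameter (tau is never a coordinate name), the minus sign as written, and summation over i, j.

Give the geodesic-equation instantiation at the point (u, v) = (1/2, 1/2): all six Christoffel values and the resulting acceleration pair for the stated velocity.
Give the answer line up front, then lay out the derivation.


Answer: Gamma_uuu = 428/255, Gamma_uuv = 148/153, Gamma_uvv = 1184/765, Gamma_vuu = -1/17, Gamma_vuv = -20/51, Gamma_vvv = -32/51; accelerations (d^2u/dtau^2, d^2v/dtau^2) = (-4445/612, 2371/816)

E = 45/16, F = 15/4, G = 37/4 at the point
E_u = 9, E_v = 5/2, F_u = 7, F_v = 2, G_u = 0, G_v = 0
EG - F^2 = 765/64;  g^inv = (64/765) * [[37/4, -15/4], [-15/4, 45/16]]
first-kind symbols [ij,l] = (1/2)(d_i g_jl + d_j g_il - d_l g_ij): [uu,u] = E_u/2 = 9/2, [uu,v] = F_u - E_v/2 = 23/4, [uv,u] = E_v/2 = 5/4, [uv,v] = G_u/2 = 0, [vv,u] = F_v - G_u/2 = 2, [vv,v] = G_v/2 = 0
Gamma^u_ij = (G*[ij,u] - F*[ij,v])/(EG - F^2), Gamma^v_ij = (E*[ij,v] - F*[ij,u])/(EG - F^2)
Gamma_uuu = 428/255, Gamma_uuv = 148/153, Gamma_uvv = 1184/765, Gamma_vuu = -1/17, Gamma_vuv = -20/51, Gamma_vvv = -32/51
d^2u/dtau^2 = -(Gamma_uuu*(-1/4)^2 + 2*Gamma_uuv*(-1/4)*(-2) + Gamma_uvv*(-2)^2) = -4445/612
d^2v/dtau^2 = -(Gamma_vuu*(-1/4)^2 + 2*Gamma_vuv*(-1/4)*(-2) + Gamma_vvv*(-2)^2) = 2371/816


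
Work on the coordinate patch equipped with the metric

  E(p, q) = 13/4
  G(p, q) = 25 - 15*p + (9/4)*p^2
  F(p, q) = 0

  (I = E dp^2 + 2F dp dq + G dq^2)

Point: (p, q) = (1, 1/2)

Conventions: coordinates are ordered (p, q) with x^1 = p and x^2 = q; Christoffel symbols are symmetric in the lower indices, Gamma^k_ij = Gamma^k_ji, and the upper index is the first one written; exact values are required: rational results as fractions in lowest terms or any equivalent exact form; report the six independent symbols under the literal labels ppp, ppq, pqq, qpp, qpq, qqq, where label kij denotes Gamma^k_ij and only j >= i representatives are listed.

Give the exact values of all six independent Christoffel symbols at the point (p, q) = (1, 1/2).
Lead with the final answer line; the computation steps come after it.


Answer: Gamma_ppp = 0, Gamma_ppq = 0, Gamma_pqq = 21/13, Gamma_qpp = 0, Gamma_qpq = -3/7, Gamma_qqq = 0

E = 13/4, F = 0, G = 49/4 at the point
E_p = 0, E_q = 0, F_p = 0, F_q = 0, G_p = -21/2, G_q = 0
EG - F^2 = 637/16;  g^inv = (16/637) * [[49/4, 0], [0, 13/4]]
first-kind symbols [ij,l] = (1/2)(d_i g_jl + d_j g_il - d_l g_ij): [pp,p] = E_p/2 = 0, [pp,q] = F_p - E_q/2 = 0, [pq,p] = E_q/2 = 0, [pq,q] = G_p/2 = -21/4, [qq,p] = F_q - G_p/2 = 21/4, [qq,q] = G_q/2 = 0
Gamma^p_ij = (G*[ij,p] - F*[ij,q])/(EG - F^2), Gamma^q_ij = (E*[ij,q] - F*[ij,p])/(EG - F^2)


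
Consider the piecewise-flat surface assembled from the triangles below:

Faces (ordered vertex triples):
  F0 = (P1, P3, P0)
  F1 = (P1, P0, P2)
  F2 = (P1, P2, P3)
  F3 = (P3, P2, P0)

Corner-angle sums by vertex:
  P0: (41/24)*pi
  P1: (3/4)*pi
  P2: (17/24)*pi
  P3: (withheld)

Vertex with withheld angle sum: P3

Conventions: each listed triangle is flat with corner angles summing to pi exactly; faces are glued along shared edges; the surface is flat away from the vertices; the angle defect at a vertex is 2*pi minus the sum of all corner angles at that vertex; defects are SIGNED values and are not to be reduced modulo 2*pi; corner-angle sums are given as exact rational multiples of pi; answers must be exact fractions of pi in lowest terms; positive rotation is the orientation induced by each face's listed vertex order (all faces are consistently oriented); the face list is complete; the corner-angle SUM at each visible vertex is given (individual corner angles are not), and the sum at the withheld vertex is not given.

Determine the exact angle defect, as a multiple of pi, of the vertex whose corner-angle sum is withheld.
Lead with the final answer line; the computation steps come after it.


Answer: defect(P3) = (7/6)*pi

V = 4, E = 6, F = 4; chi = V - E + F = 2
Gauss-Bonnet: total defect = 2*pi*chi = 4*pi; visible defects sum to (17/6)*pi


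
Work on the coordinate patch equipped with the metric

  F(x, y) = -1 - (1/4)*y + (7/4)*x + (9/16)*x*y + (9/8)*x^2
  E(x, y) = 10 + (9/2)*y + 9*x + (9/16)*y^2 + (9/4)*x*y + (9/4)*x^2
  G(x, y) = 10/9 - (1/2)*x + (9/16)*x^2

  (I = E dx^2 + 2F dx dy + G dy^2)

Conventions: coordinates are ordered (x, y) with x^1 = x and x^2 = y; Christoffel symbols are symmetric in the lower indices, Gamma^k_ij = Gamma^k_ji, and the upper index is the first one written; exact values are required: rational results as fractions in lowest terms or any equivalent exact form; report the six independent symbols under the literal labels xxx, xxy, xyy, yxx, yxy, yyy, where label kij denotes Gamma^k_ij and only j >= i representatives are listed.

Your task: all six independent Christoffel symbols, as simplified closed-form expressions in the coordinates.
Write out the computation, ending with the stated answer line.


E = 10 + (9/2)*y + 9*x + (9/16)*y^2 + (9/4)*x*y + (9/4)*x^2; F = -1 - (1/4)*y + (7/4)*x + (9/16)*x*y + (9/8)*x^2; G = 10/9 - (1/2)*x + (9/16)*x^2
Gamma^k_ij = (1/2) g^{kl} (d_i g_jl + d_j g_il - d_l g_ij), with g^inv = (1/(EG-F^2)) [[G, -F], [-F, E]]
first partials: E_x = 9 + (9/4)*y + (9/2)*x, E_y = 9/2 + (9/8)*y + (9/4)*x, F_x = 7/4 + (9/16)*y + (9/4)*x, F_y = -1/4 + (9/16)*x, G_x = -1/2 + (9/8)*x, G_y = 0
D = EG - F^2 = 91/9 + (9/2)*y + (17/2)*x + (9/16)*y^2 + (9/4)*x*y + (45/16)*x^2
expanded: Gamma^x_xx = (G E_x - 2F F_x + F E_y)/(2D), Gamma^x_xy = (G E_y - F G_x)/(2D), Gamma^x_yy = (2G F_y - G G_x - F G_y)/(2D), Gamma^y_xx = (2E F_x - E E_y - F E_x)/(2D), Gamma^y_xy = (E G_x - F E_y)/(2D), Gamma^y_yy = (E G_y - 2F F_y + F G_x)/(2D); substitute and cancel common factors

Answer: Gamma_xxx = (324*x + 162*y + 648)/(405*x^2 + 324*x*y + 1224*x + 81*y^2 + 648*y + 1456), Gamma_xxy = (162*x + 81*y + 324)/(405*x^2 + 324*x*y + 1224*x + 81*y^2 + 648*y + 1456), Gamma_xyy = 0, Gamma_yxx = (162*x - 72)/(405*x^2 + 324*x*y + 1224*x + 81*y^2 + 648*y + 1456), Gamma_yxy = (81*x - 36)/(405*x^2 + 324*x*y + 1224*x + 81*y^2 + 648*y + 1456), Gamma_yyy = 0


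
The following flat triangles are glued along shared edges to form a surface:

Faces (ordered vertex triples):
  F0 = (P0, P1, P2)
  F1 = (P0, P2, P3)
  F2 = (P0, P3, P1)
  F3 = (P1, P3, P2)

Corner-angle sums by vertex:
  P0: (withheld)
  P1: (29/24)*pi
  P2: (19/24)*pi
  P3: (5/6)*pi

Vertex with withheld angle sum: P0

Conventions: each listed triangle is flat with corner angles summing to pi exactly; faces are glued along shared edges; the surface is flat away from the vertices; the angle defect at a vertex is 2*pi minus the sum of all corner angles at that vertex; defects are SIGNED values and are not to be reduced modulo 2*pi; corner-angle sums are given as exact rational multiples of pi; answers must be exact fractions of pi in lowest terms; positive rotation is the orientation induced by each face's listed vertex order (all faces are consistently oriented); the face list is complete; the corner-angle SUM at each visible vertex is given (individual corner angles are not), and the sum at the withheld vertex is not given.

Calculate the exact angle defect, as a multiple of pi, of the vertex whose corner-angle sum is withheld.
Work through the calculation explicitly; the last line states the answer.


V = 4, E = 6, F = 4; chi = V - E + F = 2
Gauss-Bonnet: total defect = 2*pi*chi = 4*pi; visible defects sum to (19/6)*pi

Answer: defect(P0) = (5/6)*pi


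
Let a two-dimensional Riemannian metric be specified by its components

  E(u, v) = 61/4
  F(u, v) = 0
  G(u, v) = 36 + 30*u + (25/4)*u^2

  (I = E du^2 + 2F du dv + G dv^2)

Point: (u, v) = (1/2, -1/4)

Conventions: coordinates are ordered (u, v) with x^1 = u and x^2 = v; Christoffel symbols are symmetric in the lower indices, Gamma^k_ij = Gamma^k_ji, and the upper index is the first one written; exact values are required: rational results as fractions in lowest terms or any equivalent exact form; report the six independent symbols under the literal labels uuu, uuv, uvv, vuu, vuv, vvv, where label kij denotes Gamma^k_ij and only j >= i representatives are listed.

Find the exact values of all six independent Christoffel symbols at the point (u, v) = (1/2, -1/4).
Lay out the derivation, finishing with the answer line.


E = 61/4, F = 0, G = 841/16 at the point
E_u = 0, E_v = 0, F_u = 0, F_v = 0, G_u = 145/4, G_v = 0
EG - F^2 = 51301/64;  g^inv = (64/51301) * [[841/16, 0], [0, 61/4]]
first-kind symbols [ij,l] = (1/2)(d_i g_jl + d_j g_il - d_l g_ij): [uu,u] = E_u/2 = 0, [uu,v] = F_u - E_v/2 = 0, [uv,u] = E_v/2 = 0, [uv,v] = G_u/2 = 145/8, [vv,u] = F_v - G_u/2 = -145/8, [vv,v] = G_v/2 = 0
Gamma^u_ij = (G*[ij,u] - F*[ij,v])/(EG - F^2), Gamma^v_ij = (E*[ij,v] - F*[ij,u])/(EG - F^2)

Answer: Gamma_uuu = 0, Gamma_uuv = 0, Gamma_uvv = -145/122, Gamma_vuu = 0, Gamma_vuv = 10/29, Gamma_vvv = 0


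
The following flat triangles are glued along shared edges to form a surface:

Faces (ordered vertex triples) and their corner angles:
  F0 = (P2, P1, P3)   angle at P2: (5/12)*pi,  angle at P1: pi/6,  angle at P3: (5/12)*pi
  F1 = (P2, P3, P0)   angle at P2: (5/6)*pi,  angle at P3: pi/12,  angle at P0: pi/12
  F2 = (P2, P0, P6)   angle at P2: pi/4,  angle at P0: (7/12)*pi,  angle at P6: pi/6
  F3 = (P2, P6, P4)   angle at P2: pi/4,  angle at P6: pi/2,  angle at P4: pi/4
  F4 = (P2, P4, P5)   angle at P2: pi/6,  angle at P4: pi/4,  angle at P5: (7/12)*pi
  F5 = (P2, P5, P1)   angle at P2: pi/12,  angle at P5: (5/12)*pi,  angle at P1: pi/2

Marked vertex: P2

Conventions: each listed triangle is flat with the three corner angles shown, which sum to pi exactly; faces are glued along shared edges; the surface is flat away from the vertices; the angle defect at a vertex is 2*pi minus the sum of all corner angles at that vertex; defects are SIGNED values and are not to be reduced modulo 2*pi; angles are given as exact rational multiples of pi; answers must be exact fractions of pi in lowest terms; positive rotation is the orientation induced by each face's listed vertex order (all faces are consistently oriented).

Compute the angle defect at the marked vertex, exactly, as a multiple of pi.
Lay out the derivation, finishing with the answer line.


Sum of corner angles at P2: 2*pi
defect = 2*pi - 2*pi

Answer: defect(P2) = 0


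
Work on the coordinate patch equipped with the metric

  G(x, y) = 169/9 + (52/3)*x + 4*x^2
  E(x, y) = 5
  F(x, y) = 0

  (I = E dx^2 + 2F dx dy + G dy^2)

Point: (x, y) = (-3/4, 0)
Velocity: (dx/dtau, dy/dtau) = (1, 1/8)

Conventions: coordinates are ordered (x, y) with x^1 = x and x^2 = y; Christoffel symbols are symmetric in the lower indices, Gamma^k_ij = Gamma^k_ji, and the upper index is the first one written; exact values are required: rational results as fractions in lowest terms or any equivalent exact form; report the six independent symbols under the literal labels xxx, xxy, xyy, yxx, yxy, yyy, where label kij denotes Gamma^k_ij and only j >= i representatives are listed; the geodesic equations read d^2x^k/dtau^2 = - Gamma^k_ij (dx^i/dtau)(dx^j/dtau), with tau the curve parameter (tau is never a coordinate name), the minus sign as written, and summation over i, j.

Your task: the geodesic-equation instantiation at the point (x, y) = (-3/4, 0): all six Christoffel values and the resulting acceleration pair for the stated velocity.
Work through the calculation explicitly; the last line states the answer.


E = 5, F = 0, G = 289/36 at the point
E_x = 0, E_y = 0, F_x = 0, F_y = 0, G_x = 34/3, G_y = 0
EG - F^2 = 1445/36;  g^inv = (36/1445) * [[289/36, 0], [0, 5]]
first-kind symbols [ij,l] = (1/2)(d_i g_jl + d_j g_il - d_l g_ij): [xx,x] = E_x/2 = 0, [xx,y] = F_x - E_y/2 = 0, [xy,x] = E_y/2 = 0, [xy,y] = G_x/2 = 17/3, [yy,x] = F_y - G_x/2 = -17/3, [yy,y] = G_y/2 = 0
Gamma^x_ij = (G*[ij,x] - F*[ij,y])/(EG - F^2), Gamma^y_ij = (E*[ij,y] - F*[ij,x])/(EG - F^2)
Gamma_xxx = 0, Gamma_xxy = 0, Gamma_xyy = -17/15, Gamma_yxx = 0, Gamma_yxy = 12/17, Gamma_yyy = 0
d^2x/dtau^2 = -(Gamma_xxx*(1)^2 + 2*Gamma_xxy*(1)*(1/8) + Gamma_xyy*(1/8)^2) = 17/960
d^2y/dtau^2 = -(Gamma_yxx*(1)^2 + 2*Gamma_yxy*(1)*(1/8) + Gamma_yyy*(1/8)^2) = -3/17

Answer: Gamma_xxx = 0, Gamma_xxy = 0, Gamma_xyy = -17/15, Gamma_yxx = 0, Gamma_yxy = 12/17, Gamma_yyy = 0; accelerations (d^2x/dtau^2, d^2y/dtau^2) = (17/960, -3/17)


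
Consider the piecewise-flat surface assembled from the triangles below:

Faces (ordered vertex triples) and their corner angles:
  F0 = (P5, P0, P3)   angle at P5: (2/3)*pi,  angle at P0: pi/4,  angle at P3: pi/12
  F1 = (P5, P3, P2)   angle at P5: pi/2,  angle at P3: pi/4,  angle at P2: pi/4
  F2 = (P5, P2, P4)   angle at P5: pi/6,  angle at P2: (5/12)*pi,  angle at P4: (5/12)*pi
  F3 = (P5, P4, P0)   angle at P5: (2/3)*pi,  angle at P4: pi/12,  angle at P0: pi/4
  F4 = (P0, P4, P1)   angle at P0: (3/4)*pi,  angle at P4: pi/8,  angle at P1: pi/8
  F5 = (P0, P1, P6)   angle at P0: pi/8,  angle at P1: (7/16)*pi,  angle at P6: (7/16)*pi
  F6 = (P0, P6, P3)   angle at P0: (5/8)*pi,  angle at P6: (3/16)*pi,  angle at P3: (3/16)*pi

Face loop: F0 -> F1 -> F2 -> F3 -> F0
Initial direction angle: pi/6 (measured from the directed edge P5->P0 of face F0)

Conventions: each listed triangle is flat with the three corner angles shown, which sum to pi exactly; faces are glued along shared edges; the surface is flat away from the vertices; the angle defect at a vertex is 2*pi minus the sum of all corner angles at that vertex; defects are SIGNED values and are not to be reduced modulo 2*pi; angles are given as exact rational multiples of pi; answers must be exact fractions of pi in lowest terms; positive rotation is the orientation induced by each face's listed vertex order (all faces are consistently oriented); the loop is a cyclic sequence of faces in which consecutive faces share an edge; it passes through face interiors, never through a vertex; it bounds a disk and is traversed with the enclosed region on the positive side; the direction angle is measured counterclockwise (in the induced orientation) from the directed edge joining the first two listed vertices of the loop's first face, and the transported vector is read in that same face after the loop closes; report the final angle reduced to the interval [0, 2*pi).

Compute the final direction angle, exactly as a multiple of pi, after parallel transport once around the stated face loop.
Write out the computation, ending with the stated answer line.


enclosed vertex P5: corner angles sum to 2*pi, defect = 2*pi - 2*pi = 0
holonomy = initial angle + sum of enclosed defects (mod 2*pi), positive in the induced orientation
final angle = pi/6 + 0 = pi/6 (mod 2*pi)

Answer: final direction angle = pi/6


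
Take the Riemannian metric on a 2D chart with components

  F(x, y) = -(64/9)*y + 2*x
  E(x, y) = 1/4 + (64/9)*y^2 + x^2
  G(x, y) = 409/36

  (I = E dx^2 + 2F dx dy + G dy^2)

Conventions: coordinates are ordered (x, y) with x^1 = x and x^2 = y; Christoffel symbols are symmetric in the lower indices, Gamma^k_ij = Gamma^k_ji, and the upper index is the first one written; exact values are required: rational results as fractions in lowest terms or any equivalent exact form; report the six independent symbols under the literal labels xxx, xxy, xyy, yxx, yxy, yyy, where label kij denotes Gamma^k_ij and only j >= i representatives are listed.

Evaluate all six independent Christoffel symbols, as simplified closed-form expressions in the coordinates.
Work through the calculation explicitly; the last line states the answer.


E = 1/4 + (64/9)*y^2 + x^2; F = -(64/9)*y + 2*x; G = 409/36
Gamma^k_ij = (1/2) g^{kl} (d_i g_jl + d_j g_il - d_l g_ij), with g^inv = (1/(EG-F^2)) [[G, -F], [-F, E]]
first partials: E_x = 2*x, E_y = (128/9)*y, F_x = 2, F_y = -64/9, G_x = 0, G_y = 0
D = EG - F^2 = 409/144 + (272/9)*y^2 + (256/9)*x*y + (265/36)*x^2
expanded: Gamma^x_xx = (G E_x - 2F F_x + F E_y)/(2D), Gamma^x_xy = (G E_y - F G_x)/(2D), Gamma^x_yy = (2G F_y - G G_x - F G_y)/(2D), Gamma^y_xx = (2E F_x - E E_y - F E_x)/(2D), Gamma^y_xy = (E G_x - F E_y)/(2D), Gamma^y_yy = (E G_y - 2F F_y + F G_x)/(2D); substitute and cancel common factors

Answer: Gamma_xxx = (18432*x*y + 9540*x - 65536*y^2 + 18432*y)/(9540*x^2 + 36864*x*y + 39168*y^2 + 3681), Gamma_xxy = 104704*y/(9540*x^2 + 36864*x*y + 39168*y^2 + 3681), Gamma_xyy = -104704/(9540*x^2 + 36864*x*y + 39168*y^2 + 3681), Gamma_yxx = (-9216*x^2*y + 9216*x*y - 65536*y^3 + 18432*y^2 - 2304*y + 648)/(9540*x^2 + 36864*x*y + 39168*y^2 + 3681), Gamma_yxy = (-18432*x*y + 65536*y^2)/(9540*x^2 + 36864*x*y + 39168*y^2 + 3681), Gamma_yyy = (18432*x - 65536*y)/(9540*x^2 + 36864*x*y + 39168*y^2 + 3681)


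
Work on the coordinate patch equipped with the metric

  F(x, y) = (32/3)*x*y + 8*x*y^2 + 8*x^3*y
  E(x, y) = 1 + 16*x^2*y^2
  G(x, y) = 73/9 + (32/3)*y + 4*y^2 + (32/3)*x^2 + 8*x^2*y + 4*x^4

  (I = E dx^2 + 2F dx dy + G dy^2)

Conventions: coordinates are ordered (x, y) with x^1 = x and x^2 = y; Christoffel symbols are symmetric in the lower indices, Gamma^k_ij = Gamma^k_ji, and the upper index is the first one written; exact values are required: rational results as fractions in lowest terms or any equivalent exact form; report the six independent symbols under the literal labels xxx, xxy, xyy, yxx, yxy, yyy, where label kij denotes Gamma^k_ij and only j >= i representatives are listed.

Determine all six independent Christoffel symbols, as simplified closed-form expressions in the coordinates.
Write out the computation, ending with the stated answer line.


E = 1 + 16*x^2*y^2; F = (32/3)*x*y + 8*x*y^2 + 8*x^3*y; G = 73/9 + (32/3)*y + 4*y^2 + (32/3)*x^2 + 8*x^2*y + 4*x^4
Gamma^k_ij = (1/2) g^{kl} (d_i g_jl + d_j g_il - d_l g_ij), with g^inv = (1/(EG-F^2)) [[G, -F], [-F, E]]
first partials: E_x = 32*x*y^2, E_y = 32*x^2*y, F_x = (32/3)*y + 8*y^2 + 24*x^2*y, F_y = (32/3)*x + 16*x*y + 8*x^3, G_x = (64/3)*x + 16*x*y + 16*x^3, G_y = 32/3 + 8*y + 8*x^2
D = EG - F^2 = 73/9 + (32/3)*y + 4*y^2 + (32/3)*x^2 + 8*x^2*y + 16*x^2*y^2 + 4*x^4
expanded: Gamma^x_xx = (G E_x - 2F F_x + F E_y)/(2D), Gamma^x_xy = (G E_y - F G_x)/(2D), Gamma^x_yy = (2G F_y - G G_x - F G_y)/(2D), Gamma^y_xx = (2E F_x - E E_y - F E_x)/(2D), Gamma^y_xy = (E G_x - F E_y)/(2D), Gamma^y_yy = (E G_y - 2F F_y + F G_x)/(2D); substitute and cancel common factors

Answer: Gamma_xxx = 144*x*y^2/(36*x^4 + 144*x^2*y^2 + 72*x^2*y + 96*x^2 + 36*y^2 + 96*y + 73), Gamma_xxy = 144*x^2*y/(36*x^4 + 144*x^2*y^2 + 72*x^2*y + 96*x^2 + 36*y^2 + 96*y + 73), Gamma_xyy = 72*x*y/(36*x^4 + 144*x^2*y^2 + 72*x^2*y + 96*x^2 + 36*y^2 + 96*y + 73), Gamma_yxx = (72*x^2*y + 72*y^2 + 96*y)/(36*x^4 + 144*x^2*y^2 + 72*x^2*y + 96*x^2 + 36*y^2 + 96*y + 73), Gamma_yxy = (72*x^3 + 72*x*y + 96*x)/(36*x^4 + 144*x^2*y^2 + 72*x^2*y + 96*x^2 + 36*y^2 + 96*y + 73), Gamma_yyy = (36*x^2 + 36*y + 48)/(36*x^4 + 144*x^2*y^2 + 72*x^2*y + 96*x^2 + 36*y^2 + 96*y + 73)


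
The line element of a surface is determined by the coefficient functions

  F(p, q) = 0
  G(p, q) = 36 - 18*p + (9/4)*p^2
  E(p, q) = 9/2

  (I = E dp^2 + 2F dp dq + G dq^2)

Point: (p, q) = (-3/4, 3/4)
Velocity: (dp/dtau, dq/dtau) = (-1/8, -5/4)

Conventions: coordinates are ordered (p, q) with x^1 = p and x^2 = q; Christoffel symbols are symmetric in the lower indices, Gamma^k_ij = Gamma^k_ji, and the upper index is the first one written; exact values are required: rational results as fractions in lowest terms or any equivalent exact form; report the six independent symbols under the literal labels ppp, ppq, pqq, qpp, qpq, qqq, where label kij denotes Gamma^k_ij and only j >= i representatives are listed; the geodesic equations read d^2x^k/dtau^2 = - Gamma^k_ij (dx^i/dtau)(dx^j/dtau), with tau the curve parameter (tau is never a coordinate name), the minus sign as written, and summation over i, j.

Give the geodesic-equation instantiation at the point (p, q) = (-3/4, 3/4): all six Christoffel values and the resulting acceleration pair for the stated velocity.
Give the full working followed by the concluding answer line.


E = 9/2, F = 0, G = 3249/64 at the point
E_p = 0, E_q = 0, F_p = 0, F_q = 0, G_p = -171/8, G_q = 0
EG - F^2 = 29241/128;  g^inv = (128/29241) * [[3249/64, 0], [0, 9/2]]
first-kind symbols [ij,l] = (1/2)(d_i g_jl + d_j g_il - d_l g_ij): [pp,p] = E_p/2 = 0, [pp,q] = F_p - E_q/2 = 0, [pq,p] = E_q/2 = 0, [pq,q] = G_p/2 = -171/16, [qq,p] = F_q - G_p/2 = 171/16, [qq,q] = G_q/2 = 0
Gamma^p_ij = (G*[ij,p] - F*[ij,q])/(EG - F^2), Gamma^q_ij = (E*[ij,q] - F*[ij,p])/(EG - F^2)
Gamma_ppp = 0, Gamma_ppq = 0, Gamma_pqq = 19/8, Gamma_qpp = 0, Gamma_qpq = -4/19, Gamma_qqq = 0
d^2p/dtau^2 = -(Gamma_ppp*(-1/8)^2 + 2*Gamma_ppq*(-1/8)*(-5/4) + Gamma_pqq*(-5/4)^2) = -475/128
d^2q/dtau^2 = -(Gamma_qpp*(-1/8)^2 + 2*Gamma_qpq*(-1/8)*(-5/4) + Gamma_qqq*(-5/4)^2) = 5/76

Answer: Gamma_ppp = 0, Gamma_ppq = 0, Gamma_pqq = 19/8, Gamma_qpp = 0, Gamma_qpq = -4/19, Gamma_qqq = 0; accelerations (d^2p/dtau^2, d^2q/dtau^2) = (-475/128, 5/76)


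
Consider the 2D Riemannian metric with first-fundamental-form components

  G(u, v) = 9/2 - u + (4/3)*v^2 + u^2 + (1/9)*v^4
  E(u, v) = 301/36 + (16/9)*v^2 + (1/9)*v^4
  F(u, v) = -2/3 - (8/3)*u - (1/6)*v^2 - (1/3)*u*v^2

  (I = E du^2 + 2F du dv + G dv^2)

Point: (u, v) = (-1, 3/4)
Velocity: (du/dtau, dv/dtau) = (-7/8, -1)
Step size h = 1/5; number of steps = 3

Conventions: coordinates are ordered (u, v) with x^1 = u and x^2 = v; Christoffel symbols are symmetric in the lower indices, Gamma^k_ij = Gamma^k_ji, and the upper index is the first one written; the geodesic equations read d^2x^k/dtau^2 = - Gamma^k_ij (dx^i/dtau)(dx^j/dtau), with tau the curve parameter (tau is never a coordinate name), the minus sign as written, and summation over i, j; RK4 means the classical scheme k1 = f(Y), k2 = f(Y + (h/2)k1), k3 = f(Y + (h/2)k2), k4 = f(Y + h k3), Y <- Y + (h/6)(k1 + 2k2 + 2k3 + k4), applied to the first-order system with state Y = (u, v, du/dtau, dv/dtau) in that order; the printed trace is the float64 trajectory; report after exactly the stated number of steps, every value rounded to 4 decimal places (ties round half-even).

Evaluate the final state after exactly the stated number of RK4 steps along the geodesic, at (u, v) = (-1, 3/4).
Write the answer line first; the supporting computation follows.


Answer: u = -1.6371, v = 0.3277, du/dtau = -1.2395, dv/dtau = -0.3915

f(Y) = (du/dtau, dv/dtau, -Gamma^u_ij Y'^i Y'^j, -Gamma^v_ij Y'^i Y'^j) with the Gammas evaluated at the stage position; h = 0.200000; intermediate values shown to 6 dp
step 0: u = -1.0000, v = 0.7500, du/dtau = -0.8750, dv/dtau = -1.0000
step 1:
  k1: at (u, v) = (-1.000000, 0.750000), (du/dtau, dv/dtau) = (-0.875000, -1.000000); Gamma_uuu = 0.139909, Gamma_uuv = 0.211289, Gamma_uvv = 0.163244, Gamma_vuu = -0.627877, Gamma_vuv = -0.266622, Gamma_vvv = 0.103218; k1 = (-0.875000, -1.000000, -0.640117, 0.844090)
  k2: at (u, v) = (-1.087500, 0.650000), (du/dtau, dv/dtau) = (-0.939012, -0.915591); Gamma_uuu = 0.150842, Gamma_uuv = 0.204294, Gamma_uvv = 0.184454, Gamma_vuu = -0.594758, Gamma_vuv = -0.280235, Gamma_vvv = 0.068062; k2 = (-0.939012, -0.915591, -0.638918, 0.949231)
  k3: at (u, v) = (-1.093901, 0.658441), (du/dtau, dv/dtau) = (-0.938892, -0.905077); Gamma_uuu = 0.151996, Gamma_uuv = 0.206548, Gamma_uvv = 0.185044, Gamma_vuu = -0.595480, Gamma_vuv = -0.281001, Gamma_vvv = 0.068889; k3 = (-0.938892, -0.905077, -0.636605, 0.946066)
  k4: at (u, v) = (-1.187778, 0.568985), (du/dtau, dv/dtau) = (-1.002321, -0.810787); Gamma_uuu = 0.161929, Gamma_uuv = 0.201843, Gamma_uvv = 0.207664, Gamma_vuu = -0.562724, Gamma_vuv = -0.292701, Gamma_vvv = 0.035118; k4 = (-1.002321, -0.810787, -0.627259, 1.017991)
  Y <- Y + (h/6)(k1 + 2k2 + 2k3 + k4): u = -1.1878, v = 0.5683, du/dtau = -1.0023, dv/dtau = -0.8116
step 2:
  k1: at (u, v) = (-1.187771, 0.568263), (du/dtau, dv/dtau) = (-1.002281, -0.811577); Gamma_uuu = 0.161899, Gamma_uuv = 0.201708, Gamma_uvv = 0.207706, Gamma_vuu = -0.562570, Gamma_vuv = -0.292693, Gamma_vvv = 0.034966; k1 = (-1.002281, -0.811577, -0.627596, 1.018278)
  k2: at (u, v) = (-1.287999, 0.487105), (du/dtau, dv/dtau) = (-1.065040, -0.709750); Gamma_uuu = 0.170794, Gamma_uuv = 0.198886, Gamma_uvv = 0.231749, Gamma_vuu = -0.530379, Gamma_vuv = -0.302580, Gamma_vvv = 0.002475; k2 = (-1.065040, -0.709750, -0.611157, 1.057814)
  k3: at (u, v) = (-1.294275, 0.497288), (du/dtau, dv/dtau) = (-1.063396, -0.705796); Gamma_uuu = 0.172086, Gamma_uuv = 0.201696, Gamma_uvv = 0.232465, Gamma_vuu = -0.531771, Gamma_vuv = -0.303506, Gamma_vvv = 0.003562; k3 = (-1.063396, -0.705796, -0.613162, 1.055146)
  k4: at (u, v) = (-1.400450, 0.427103), (du/dtau, dv/dtau) = (-1.124913, -0.600548); Gamma_uuu = 0.180244, Gamma_uuv = 0.201489, Gamma_uvv = 0.257911, Gamma_vuu = -0.501554, Gamma_vuv = -0.311967, Gamma_vvv = -0.026955; k4 = (-1.124913, -0.600548, -0.593342, 1.065910)
  Y <- Y + (h/6)(k1 + 2k2 + 2k3 + k4): u = -1.4006, v = 0.4268, du/dtau = -1.1246, dv/dtau = -0.6012
step 3:
  k1: at (u, v) = (-1.400573, 0.426822), (du/dtau, dv/dtau) = (-1.124600, -0.601240); Gamma_uuu = 0.180240, Gamma_uuv = 0.201448, Gamma_uvv = 0.257949, Gamma_vuu = -0.501474, Gamma_vuv = -0.311967, Gamma_vvv = -0.027029; k1 = (-1.124600, -0.601240, -0.593619, 1.065873)
  k2: at (u, v) = (-1.513033, 0.366698), (du/dtau, dv/dtau) = (-1.183962, -0.494653); Gamma_uuu = 0.187823, Gamma_uuv = 0.203748, Gamma_uvv = 0.284912, Gamma_vuu = -0.473323, Gamma_vuv = -0.319266, Gamma_vvv = -0.055714; k2 = (-1.183962, -0.494653, -0.571648, 1.051078)
  k3: at (u, v) = (-1.518969, 0.377357), (du/dtau, dv/dtau) = (-1.181765, -0.496133); Gamma_uuu = 0.189218, Gamma_uuv = 0.206855, Gamma_uvv = 0.285858, Gamma_vuu = -0.475019, Gamma_vuv = -0.320362, Gamma_vvv = -0.054713; k3 = (-1.181765, -0.496133, -0.577182, 1.052528)
  k4: at (u, v) = (-1.636926, 0.327595), (du/dtau, dv/dtau) = (-1.240036, -0.390735); Gamma_uuu = 0.196476, Gamma_uuv = 0.211913, Gamma_uvv = 0.314561, Gamma_vuu = -0.449434, Gamma_vuv = -0.326901, Gamma_vvv = -0.081642; k4 = (-1.240036, -0.390735, -0.555500, 1.020338)
  Y <- Y + (h/6)(k1 + 2k2 + 2k3 + k4): u = -1.6371, v = 0.3277, du/dtau = -1.2395, dv/dtau = -0.3915


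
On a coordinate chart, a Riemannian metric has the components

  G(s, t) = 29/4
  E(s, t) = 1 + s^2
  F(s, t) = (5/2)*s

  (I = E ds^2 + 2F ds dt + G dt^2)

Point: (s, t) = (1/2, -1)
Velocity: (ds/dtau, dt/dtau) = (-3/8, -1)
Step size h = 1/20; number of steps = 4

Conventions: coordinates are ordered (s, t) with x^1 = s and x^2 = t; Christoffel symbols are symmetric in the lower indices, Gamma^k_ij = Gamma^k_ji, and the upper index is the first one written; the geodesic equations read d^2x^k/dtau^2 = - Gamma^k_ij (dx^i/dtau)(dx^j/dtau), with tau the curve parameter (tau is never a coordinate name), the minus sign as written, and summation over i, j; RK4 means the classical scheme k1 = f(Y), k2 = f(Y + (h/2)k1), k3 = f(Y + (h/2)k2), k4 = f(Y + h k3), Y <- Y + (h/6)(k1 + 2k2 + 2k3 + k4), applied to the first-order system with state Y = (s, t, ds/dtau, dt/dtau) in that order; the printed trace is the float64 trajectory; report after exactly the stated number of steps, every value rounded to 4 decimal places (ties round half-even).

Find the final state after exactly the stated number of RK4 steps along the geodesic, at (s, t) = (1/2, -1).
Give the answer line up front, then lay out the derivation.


Answer: s = 0.4248, t = -1.2009, ds/dtau = -0.3768, dt/dtau = -1.0095

f(Y) = (ds/dtau, dt/dtau, -Gamma^s_ij Y'^i Y'^j, -Gamma^t_ij Y'^i Y'^j) with the Gammas evaluated at the stage position; h = 0.050000; intermediate values shown to 6 dp
step 0: s = 0.5000, t = -1.0000, ds/dtau = -0.3750, dt/dtau = -1.0000
step 1:
  k1: at (s, t) = (0.500000, -1.000000), (ds/dtau, dt/dtau) = (-0.375000, -1.000000); Gamma_sss = 0.066667, Gamma_sst = 0.000000, Gamma_stt = 0.000000, Gamma_tss = 0.333333, Gamma_tst = 0.000000, Gamma_ttt = 0.000000; k1 = (-0.375000, -1.000000, -0.009375, -0.046875)
  k2: at (s, t) = (0.490625, -1.025000), (ds/dtau, dt/dtau) = (-0.375234, -1.001172); Gamma_sss = 0.065498, Gamma_sst = 0.000000, Gamma_stt = 0.000000, Gamma_tss = 0.333747, Gamma_tst = 0.000000, Gamma_ttt = 0.000000; k2 = (-0.375234, -1.001172, -0.009222, -0.046992)
  k3: at (s, t) = (0.490619, -1.025029), (ds/dtau, dt/dtau) = (-0.375231, -1.001175); Gamma_sss = 0.065497, Gamma_sst = 0.000000, Gamma_stt = 0.000000, Gamma_tss = 0.333747, Gamma_tst = 0.000000, Gamma_ttt = 0.000000; k3 = (-0.375231, -1.001175, -0.009222, -0.046991)
  k4: at (s, t) = (0.481238, -1.050059), (ds/dtau, dt/dtau) = (-0.375461, -1.002350); Gamma_sss = 0.064323, Gamma_sst = 0.000000, Gamma_stt = 0.000000, Gamma_tss = 0.334154, Gamma_tst = 0.000000, Gamma_ttt = 0.000000; k4 = (-0.375461, -1.002350, -0.009068, -0.047106)
  Y <- Y + (h/6)(k1 + 2k2 + 2k3 + k4): s = 0.4812, t = -1.0501, ds/dtau = -0.3755, dt/dtau = -1.0023
step 2:
  k1: at (s, t) = (0.481238, -1.050059), (ds/dtau, dt/dtau) = (-0.375461, -1.002350); Gamma_sss = 0.064323, Gamma_sst = 0.000000, Gamma_stt = 0.000000, Gamma_tss = 0.334154, Gamma_tst = 0.000000, Gamma_ttt = 0.000000; k1 = (-0.375461, -1.002350, -0.009068, -0.047106)
  k2: at (s, t) = (0.471852, -1.075117), (ds/dtau, dt/dtau) = (-0.375688, -1.003527); Gamma_sss = 0.063144, Gamma_sst = 0.000000, Gamma_stt = 0.000000, Gamma_tss = 0.334554, Gamma_tst = 0.000000, Gamma_ttt = 0.000000; k2 = (-0.375688, -1.003527, -0.008912, -0.047219)
  k3: at (s, t) = (0.471846, -1.075147), (ds/dtau, dt/dtau) = (-0.375684, -1.003530); Gamma_sss = 0.063143, Gamma_sst = 0.000000, Gamma_stt = 0.000000, Gamma_tss = 0.334554, Gamma_tst = 0.000000, Gamma_ttt = 0.000000; k3 = (-0.375684, -1.003530, -0.008912, -0.047218)
  k4: at (s, t) = (0.462454, -1.100235), (ds/dtau, dt/dtau) = (-0.375907, -1.004710); Gamma_sss = 0.061959, Gamma_sst = 0.000000, Gamma_stt = 0.000000, Gamma_tss = 0.334947, Gamma_tst = 0.000000, Gamma_ttt = 0.000000; k4 = (-0.375907, -1.004710, -0.008755, -0.047330)
  Y <- Y + (h/6)(k1 + 2k2 + 2k3 + k4): s = 0.4625, t = -1.1002, ds/dtau = -0.3759, dt/dtau = -1.0047
step 3:
  k1: at (s, t) = (0.462454, -1.100235), (ds/dtau, dt/dtau) = (-0.375907, -1.004710); Gamma_sss = 0.061959, Gamma_sst = 0.000000, Gamma_stt = 0.000000, Gamma_tss = 0.334947, Gamma_tst = 0.000000, Gamma_ttt = 0.000000; k1 = (-0.375907, -1.004710, -0.008755, -0.047330)
  k2: at (s, t) = (0.453056, -1.125353), (ds/dtau, dt/dtau) = (-0.376126, -1.005894); Gamma_sss = 0.060770, Gamma_sst = 0.000000, Gamma_stt = 0.000000, Gamma_tss = 0.335334, Gamma_tst = 0.000000, Gamma_ttt = 0.000000; k2 = (-0.376126, -1.005894, -0.008597, -0.047440)
  k3: at (s, t) = (0.453051, -1.125382), (ds/dtau, dt/dtau) = (-0.376122, -1.005896); Gamma_sss = 0.060769, Gamma_sst = 0.000000, Gamma_stt = 0.000000, Gamma_tss = 0.335334, Gamma_tst = 0.000000, Gamma_ttt = 0.000000; k3 = (-0.376122, -1.005896, -0.008597, -0.047439)
  k4: at (s, t) = (0.443648, -1.150530), (ds/dtau, dt/dtau) = (-0.376337, -1.007082); Gamma_sss = 0.059575, Gamma_sst = 0.000000, Gamma_stt = 0.000000, Gamma_tss = 0.335714, Gamma_tst = 0.000000, Gamma_ttt = 0.000000; k4 = (-0.376337, -1.007082, -0.008438, -0.047547)
  Y <- Y + (h/6)(k1 + 2k2 + 2k3 + k4): s = 0.4436, t = -1.1505, ds/dtau = -0.3763, dt/dtau = -1.0071
step 4:
  k1: at (s, t) = (0.443648, -1.150530), (ds/dtau, dt/dtau) = (-0.376337, -1.007082); Gamma_sss = 0.059575, Gamma_sst = 0.000000, Gamma_stt = 0.000000, Gamma_tss = 0.335714, Gamma_tst = 0.000000, Gamma_ttt = 0.000000; k1 = (-0.376337, -1.007082, -0.008438, -0.047547)
  k2: at (s, t) = (0.434240, -1.175707), (ds/dtau, dt/dtau) = (-0.376547, -1.008271); Gamma_sss = 0.058377, Gamma_sst = 0.000000, Gamma_stt = 0.000000, Gamma_tss = 0.336086, Gamma_tst = 0.000000, Gamma_ttt = 0.000000; k2 = (-0.376547, -1.008271, -0.008277, -0.047653)
  k3: at (s, t) = (0.434234, -1.175737), (ds/dtau, dt/dtau) = (-0.376543, -1.008274); Gamma_sss = 0.058376, Gamma_sst = 0.000000, Gamma_stt = 0.000000, Gamma_tss = 0.336087, Gamma_tst = 0.000000, Gamma_ttt = 0.000000; k3 = (-0.376543, -1.008274, -0.008277, -0.047652)
  k4: at (s, t) = (0.424821, -1.200944), (ds/dtau, dt/dtau) = (-0.376750, -1.009465); Gamma_sss = 0.057173, Gamma_sst = 0.000000, Gamma_stt = 0.000000, Gamma_tss = 0.336452, Gamma_tst = 0.000000, Gamma_ttt = 0.000000; k4 = (-0.376750, -1.009465, -0.008115, -0.047756)
  Y <- Y + (h/6)(k1 + 2k2 + 2k3 + k4): s = 0.4248, t = -1.2009, ds/dtau = -0.3768, dt/dtau = -1.0095


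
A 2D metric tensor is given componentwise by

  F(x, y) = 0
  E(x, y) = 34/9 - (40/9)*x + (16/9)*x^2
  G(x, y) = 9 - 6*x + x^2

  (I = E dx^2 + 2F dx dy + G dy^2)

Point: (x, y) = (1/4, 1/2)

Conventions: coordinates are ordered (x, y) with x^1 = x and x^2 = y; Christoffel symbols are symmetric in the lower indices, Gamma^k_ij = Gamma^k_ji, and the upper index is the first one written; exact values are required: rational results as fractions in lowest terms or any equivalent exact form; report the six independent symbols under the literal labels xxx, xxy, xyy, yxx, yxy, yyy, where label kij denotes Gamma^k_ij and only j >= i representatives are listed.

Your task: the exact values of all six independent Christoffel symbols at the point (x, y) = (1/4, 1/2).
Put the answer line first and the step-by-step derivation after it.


Answer: Gamma_xxx = -16/25, Gamma_xxy = 0, Gamma_xyy = 99/100, Gamma_yxx = 0, Gamma_yxy = -4/11, Gamma_yyy = 0

E = 25/9, F = 0, G = 121/16 at the point
E_x = -32/9, E_y = 0, F_x = 0, F_y = 0, G_x = -11/2, G_y = 0
EG - F^2 = 3025/144;  g^inv = (144/3025) * [[121/16, 0], [0, 25/9]]
first-kind symbols [ij,l] = (1/2)(d_i g_jl + d_j g_il - d_l g_ij): [xx,x] = E_x/2 = -16/9, [xx,y] = F_x - E_y/2 = 0, [xy,x] = E_y/2 = 0, [xy,y] = G_x/2 = -11/4, [yy,x] = F_y - G_x/2 = 11/4, [yy,y] = G_y/2 = 0
Gamma^x_ij = (G*[ij,x] - F*[ij,y])/(EG - F^2), Gamma^y_ij = (E*[ij,y] - F*[ij,x])/(EG - F^2)


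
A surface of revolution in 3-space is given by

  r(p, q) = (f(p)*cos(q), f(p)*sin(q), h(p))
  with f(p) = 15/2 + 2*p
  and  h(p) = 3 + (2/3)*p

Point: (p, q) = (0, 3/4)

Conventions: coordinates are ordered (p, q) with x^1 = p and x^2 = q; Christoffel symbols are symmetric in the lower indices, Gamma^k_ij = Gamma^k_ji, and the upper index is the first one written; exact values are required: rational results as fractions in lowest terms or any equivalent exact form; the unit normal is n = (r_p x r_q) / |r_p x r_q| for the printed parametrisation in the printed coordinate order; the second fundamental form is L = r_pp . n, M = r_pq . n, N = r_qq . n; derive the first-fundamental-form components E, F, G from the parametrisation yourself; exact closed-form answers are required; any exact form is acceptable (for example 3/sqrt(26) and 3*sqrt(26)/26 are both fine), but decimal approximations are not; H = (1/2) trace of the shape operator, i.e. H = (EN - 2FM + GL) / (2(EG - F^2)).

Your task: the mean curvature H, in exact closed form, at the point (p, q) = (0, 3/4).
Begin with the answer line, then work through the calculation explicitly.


Answer: H = sqrt(10)/150

f = 15/2, f' = 2, f'' = 0, h' = 2/3, h'' = 0
E = 40/9, F = 0, G = 225/4; answer radicand W^2 = 40/9
unnormalised second-form numerators: l = 0, m = 0, n = 5; L = l/sqrt(40/9), and similarly M = m/sqrt(W^2), N = n/sqrt(W^2)
H = (E*n - 2*F*m + G*l) / (2*(EG - F^2)*sqrt(W^2)); E*n - 2*F*m + G*l = 200/9, EG - F^2 = 250, so H = (2/45)/sqrt(40/9)


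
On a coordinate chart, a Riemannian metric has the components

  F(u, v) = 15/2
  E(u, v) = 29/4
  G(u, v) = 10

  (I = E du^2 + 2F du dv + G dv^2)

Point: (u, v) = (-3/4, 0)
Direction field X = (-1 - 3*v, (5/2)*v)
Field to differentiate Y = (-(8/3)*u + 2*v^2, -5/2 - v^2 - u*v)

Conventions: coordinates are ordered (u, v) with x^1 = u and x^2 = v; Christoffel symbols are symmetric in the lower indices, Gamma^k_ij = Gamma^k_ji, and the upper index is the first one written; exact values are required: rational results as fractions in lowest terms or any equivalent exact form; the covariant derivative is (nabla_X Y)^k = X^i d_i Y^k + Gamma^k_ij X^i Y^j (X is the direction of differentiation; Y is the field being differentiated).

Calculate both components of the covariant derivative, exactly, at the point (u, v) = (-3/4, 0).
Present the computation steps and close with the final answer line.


E = 29/4, F = 15/2, G = 10 at the point
E_u = 0, E_v = 0, F_u = 0, F_v = 0, G_u = 0, G_v = 0
EG - F^2 = 65/4;  g^inv = (4/65) * [[10, -15/2], [-15/2, 29/4]]
first-kind symbols [ij,l] = (1/2)(d_i g_jl + d_j g_il - d_l g_ij): [uu,u] = E_u/2 = 0, [uu,v] = F_u - E_v/2 = 0, [uv,u] = E_v/2 = 0, [uv,v] = G_u/2 = 0, [vv,u] = F_v - G_u/2 = 0, [vv,v] = G_v/2 = 0
Gamma^u_ij = (G*[ij,u] - F*[ij,v])/(EG - F^2), Gamma^v_ij = (E*[ij,v] - F*[ij,u])/(EG - F^2)
Gamma_uuu = 0, Gamma_uuv = 0, Gamma_uvv = 0, Gamma_vuu = 0, Gamma_vuv = 0, Gamma_vvv = 0
X = (-1, 0), Y = (2, -5/2) at the point

Answer: (nabla_X Y)^u = 8/3, (nabla_X Y)^v = 0


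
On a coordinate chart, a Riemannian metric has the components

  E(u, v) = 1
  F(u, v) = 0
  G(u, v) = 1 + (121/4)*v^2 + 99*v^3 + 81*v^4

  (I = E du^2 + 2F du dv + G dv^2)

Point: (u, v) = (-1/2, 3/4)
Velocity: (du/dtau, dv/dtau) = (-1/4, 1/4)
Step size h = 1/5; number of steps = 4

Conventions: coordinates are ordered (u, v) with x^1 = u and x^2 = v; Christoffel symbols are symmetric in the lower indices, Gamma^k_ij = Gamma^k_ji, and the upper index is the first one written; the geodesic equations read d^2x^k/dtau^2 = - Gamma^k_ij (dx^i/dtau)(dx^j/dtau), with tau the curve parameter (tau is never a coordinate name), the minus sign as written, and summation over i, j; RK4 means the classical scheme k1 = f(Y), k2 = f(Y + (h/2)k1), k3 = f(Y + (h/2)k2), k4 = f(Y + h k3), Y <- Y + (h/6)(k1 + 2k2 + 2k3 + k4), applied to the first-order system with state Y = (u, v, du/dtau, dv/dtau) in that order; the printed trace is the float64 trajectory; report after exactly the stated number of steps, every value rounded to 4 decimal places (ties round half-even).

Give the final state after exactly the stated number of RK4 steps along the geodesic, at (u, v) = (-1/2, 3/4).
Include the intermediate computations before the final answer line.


f(Y) = (du/dtau, dv/dtau, -Gamma^u_ij Y'^i Y'^j, -Gamma^v_ij Y'^i Y'^j) with the Gammas evaluated at the stage position; h = 0.200000; intermediate values shown to 6 dp
step 0: u = -0.5000, v = 0.7500, du/dtau = -0.2500, dv/dtau = 0.2500
step 1:
  k1: at (u, v) = (-0.500000, 0.750000), (du/dtau, dv/dtau) = (-0.250000, 0.250000); Gamma_uuu = 0.000000, Gamma_uuv = 0.000000, Gamma_uvv = 0.000000, Gamma_vuu = 0.000000, Gamma_vuv = 0.000000, Gamma_vvv = 2.043814; k1 = (-0.250000, 0.250000, 0.000000, -0.127738)
  k2: at (u, v) = (-0.525000, 0.775000), (du/dtau, dv/dtau) = (-0.250000, 0.237226); Gamma_uuu = 0.000000, Gamma_uuv = 0.000000, Gamma_uvv = 0.000000, Gamma_vuu = 0.000000, Gamma_vuv = 0.000000, Gamma_vvv = 1.990471; k2 = (-0.250000, 0.237226, 0.000000, -0.112016)
  k3: at (u, v) = (-0.525000, 0.773723), (du/dtau, dv/dtau) = (-0.250000, 0.238798); Gamma_uuu = 0.000000, Gamma_uuv = 0.000000, Gamma_uvv = 0.000000, Gamma_vuu = 0.000000, Gamma_vuv = 0.000000, Gamma_vvv = 1.993128; k3 = (-0.250000, 0.238798, 0.000000, -0.113657)
  k4: at (u, v) = (-0.550000, 0.797760), (du/dtau, dv/dtau) = (-0.250000, 0.227269); Gamma_uuu = 0.000000, Gamma_uuv = 0.000000, Gamma_uvv = 0.000000, Gamma_vuu = 0.000000, Gamma_vuv = 0.000000, Gamma_vvv = 1.944297; k4 = (-0.250000, 0.227269, 0.000000, -0.100425)
  Y <- Y + (h/6)(k1 + 2k2 + 2k3 + k4): u = -0.5500, v = 0.7976, du/dtau = -0.2500, dv/dtau = 0.2273
step 2:
  k1: at (u, v) = (-0.550000, 0.797644), (du/dtau, dv/dtau) = (-0.250000, 0.227350); Gamma_uuu = 0.000000, Gamma_uuv = 0.000000, Gamma_uvv = 0.000000, Gamma_vuu = 0.000000, Gamma_vuv = 0.000000, Gamma_vvv = 1.944526; k1 = (-0.250000, 0.227350, 0.000000, -0.100508)
  k2: at (u, v) = (-0.575000, 0.820379), (du/dtau, dv/dtau) = (-0.250000, 0.217299); Gamma_uuu = 0.000000, Gamma_uuv = 0.000000, Gamma_uvv = 0.000000, Gamma_vuu = 0.000000, Gamma_vuv = 0.000000, Gamma_vvv = 1.900509; k2 = (-0.250000, 0.217299, 0.000000, -0.089740)
  k3: at (u, v) = (-0.575000, 0.819374), (du/dtau, dv/dtau) = (-0.250000, 0.218376); Gamma_uuu = 0.000000, Gamma_uuv = 0.000000, Gamma_uvv = 0.000000, Gamma_vuu = 0.000000, Gamma_vuv = 0.000000, Gamma_vvv = 1.902412; k3 = (-0.250000, 0.218376, 0.000000, -0.090722)
  k4: at (u, v) = (-0.600000, 0.841319), (du/dtau, dv/dtau) = (-0.250000, 0.209205); Gamma_uuu = 0.000000, Gamma_uuv = 0.000000, Gamma_uvv = 0.000000, Gamma_vuu = 0.000000, Gamma_vuv = 0.000000, Gamma_vvv = 1.861718; k4 = (-0.250000, 0.209205, 0.000000, -0.081481)
  Y <- Y + (h/6)(k1 + 2k2 + 2k3 + k4): u = -0.6000, v = 0.8412, du/dtau = -0.2500, dv/dtau = 0.2093
step 3:
  k1: at (u, v) = (-0.600000, 0.841241), (du/dtau, dv/dtau) = (-0.250000, 0.209253); Gamma_uuu = 0.000000, Gamma_uuv = 0.000000, Gamma_uvv = 0.000000, Gamma_vuu = 0.000000, Gamma_vuv = 0.000000, Gamma_vvv = 1.861860; k1 = (-0.250000, 0.209253, 0.000000, -0.081525)
  k2: at (u, v) = (-0.625000, 0.862166), (du/dtau, dv/dtau) = (-0.250000, 0.201100); Gamma_uuu = 0.000000, Gamma_uuv = 0.000000, Gamma_uvv = 0.000000, Gamma_vuu = 0.000000, Gamma_vuv = 0.000000, Gamma_vvv = 1.824666; k2 = (-0.250000, 0.201100, 0.000000, -0.073792)
  k3: at (u, v) = (-0.625000, 0.861351), (du/dtau, dv/dtau) = (-0.250000, 0.201873); Gamma_uuu = 0.000000, Gamma_uuv = 0.000000, Gamma_uvv = 0.000000, Gamma_vuu = 0.000000, Gamma_vuv = 0.000000, Gamma_vvv = 1.826087; k3 = (-0.250000, 0.201873, 0.000000, -0.074418)
  k4: at (u, v) = (-0.650000, 0.881615), (du/dtau, dv/dtau) = (-0.250000, 0.194369); Gamma_uuu = 0.000000, Gamma_uuv = 0.000000, Gamma_uvv = 0.000000, Gamma_vuu = 0.000000, Gamma_vuv = 0.000000, Gamma_vvv = 1.791426; k4 = (-0.250000, 0.194369, 0.000000, -0.067679)
  Y <- Y + (h/6)(k1 + 2k2 + 2k3 + k4): u = -0.6500, v = 0.8816, du/dtau = -0.2500, dv/dtau = 0.1944
step 4:
  k1: at (u, v) = (-0.650000, 0.881560), (du/dtau, dv/dtau) = (-0.250000, 0.194398); Gamma_uuu = 0.000000, Gamma_uuv = 0.000000, Gamma_uvv = 0.000000, Gamma_vuu = 0.000000, Gamma_vuv = 0.000000, Gamma_vvv = 1.791520; k1 = (-0.250000, 0.194398, 0.000000, -0.067703)
  k2: at (u, v) = (-0.675000, 0.900999), (du/dtau, dv/dtau) = (-0.250000, 0.187628); Gamma_uuu = 0.000000, Gamma_uuv = 0.000000, Gamma_uvv = 0.000000, Gamma_vuu = 0.000000, Gamma_vuv = 0.000000, Gamma_vvv = 1.759503; k2 = (-0.250000, 0.187628, 0.000000, -0.061942)
  k3: at (u, v) = (-0.675000, 0.900322), (du/dtau, dv/dtau) = (-0.250000, 0.188204); Gamma_uuu = 0.000000, Gamma_uuv = 0.000000, Gamma_uvv = 0.000000, Gamma_vuu = 0.000000, Gamma_vuv = 0.000000, Gamma_vvv = 1.760598; k3 = (-0.250000, 0.188204, 0.000000, -0.062362)
  k4: at (u, v) = (-0.700000, 0.919200), (du/dtau, dv/dtau) = (-0.250000, 0.181926); Gamma_uuu = 0.000000, Gamma_uuv = 0.000000, Gamma_uvv = 0.000000, Gamma_vuu = 0.000000, Gamma_vuv = 0.000000, Gamma_vvv = 1.730566; k4 = (-0.250000, 0.181926, 0.000000, -0.057277)
  Y <- Y + (h/6)(k1 + 2k2 + 2k3 + k4): u = -0.7000, v = 0.9192, du/dtau = -0.2500, dv/dtau = 0.1819

Answer: u = -0.7000, v = 0.9192, du/dtau = -0.2500, dv/dtau = 0.1819
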